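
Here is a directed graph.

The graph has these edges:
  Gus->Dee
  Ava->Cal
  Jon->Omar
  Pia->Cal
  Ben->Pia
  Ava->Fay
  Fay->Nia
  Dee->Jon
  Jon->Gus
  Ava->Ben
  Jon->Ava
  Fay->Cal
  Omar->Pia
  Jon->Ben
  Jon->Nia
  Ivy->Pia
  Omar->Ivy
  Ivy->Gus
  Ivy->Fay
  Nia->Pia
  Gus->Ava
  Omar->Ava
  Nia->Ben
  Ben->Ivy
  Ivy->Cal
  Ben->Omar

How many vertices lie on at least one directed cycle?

9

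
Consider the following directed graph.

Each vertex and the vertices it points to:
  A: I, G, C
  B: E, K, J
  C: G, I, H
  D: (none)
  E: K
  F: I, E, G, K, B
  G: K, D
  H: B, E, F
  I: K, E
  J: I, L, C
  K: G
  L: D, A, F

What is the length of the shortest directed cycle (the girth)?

2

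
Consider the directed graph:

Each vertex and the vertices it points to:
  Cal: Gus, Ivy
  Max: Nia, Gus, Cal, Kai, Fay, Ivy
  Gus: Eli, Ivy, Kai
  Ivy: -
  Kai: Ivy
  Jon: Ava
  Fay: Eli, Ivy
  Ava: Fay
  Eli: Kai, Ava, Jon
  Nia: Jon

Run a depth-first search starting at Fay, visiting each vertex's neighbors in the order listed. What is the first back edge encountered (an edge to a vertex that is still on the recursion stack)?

Ava->Fay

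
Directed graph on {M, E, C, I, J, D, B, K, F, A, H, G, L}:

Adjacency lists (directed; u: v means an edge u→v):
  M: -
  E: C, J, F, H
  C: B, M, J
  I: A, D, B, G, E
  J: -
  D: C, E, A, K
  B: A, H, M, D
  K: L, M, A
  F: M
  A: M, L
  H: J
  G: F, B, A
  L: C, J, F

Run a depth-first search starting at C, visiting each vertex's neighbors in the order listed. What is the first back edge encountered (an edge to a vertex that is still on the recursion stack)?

DFS from C (visiting each vertex's neighbors in the order listed); mark gray on enter, black on exit:
C gray
  B gray
    A gray
      M gray
      M black
      L gray
        L→C: C is gray → back edge
First back edge: L → C.

L→C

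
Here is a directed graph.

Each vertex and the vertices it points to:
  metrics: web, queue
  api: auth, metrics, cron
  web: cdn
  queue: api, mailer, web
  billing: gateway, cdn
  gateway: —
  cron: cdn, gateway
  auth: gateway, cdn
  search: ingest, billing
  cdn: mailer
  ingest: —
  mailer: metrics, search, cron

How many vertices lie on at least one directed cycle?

A vertex is on a directed cycle iff it belongs to a strongly connected component of size ≥ 2 (or has a self-loop).
The vertices on cycles are {api, cdn, web, auth, cron, queue, mailer, search, billing, metrics} — 10 in total.

10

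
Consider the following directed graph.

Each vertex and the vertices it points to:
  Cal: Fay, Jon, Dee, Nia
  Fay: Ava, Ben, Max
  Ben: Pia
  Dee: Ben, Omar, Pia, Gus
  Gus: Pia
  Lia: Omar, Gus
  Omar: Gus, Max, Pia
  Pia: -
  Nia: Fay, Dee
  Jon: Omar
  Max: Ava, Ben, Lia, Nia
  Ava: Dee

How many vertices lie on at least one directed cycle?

A vertex is on a directed cycle iff it belongs to a strongly connected component of size ≥ 2 (or has a self-loop).
The vertices on cycles are {Ava, Dee, Fay, Lia, Max, Nia, Omar} — 7 in total.

7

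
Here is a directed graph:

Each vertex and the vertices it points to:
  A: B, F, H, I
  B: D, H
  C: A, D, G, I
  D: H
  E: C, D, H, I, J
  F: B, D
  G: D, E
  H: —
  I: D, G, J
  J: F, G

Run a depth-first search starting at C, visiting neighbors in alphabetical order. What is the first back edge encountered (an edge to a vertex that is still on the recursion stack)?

DFS from C (visiting neighbors in alphabetical order); mark gray on enter, black on exit:
C gray
  A gray
    B gray
      D gray
        H gray
        H black
      D black
      B→H: H black — skip
    B black
    F gray
      F→B: B black — skip
      F→D: D black — skip
    F black
    A→H: H black — skip
    I gray
      I→D: D black — skip
      G gray
        G→D: D black — skip
        E gray
          E→C: C is gray → back edge
First back edge: E → C.

E→C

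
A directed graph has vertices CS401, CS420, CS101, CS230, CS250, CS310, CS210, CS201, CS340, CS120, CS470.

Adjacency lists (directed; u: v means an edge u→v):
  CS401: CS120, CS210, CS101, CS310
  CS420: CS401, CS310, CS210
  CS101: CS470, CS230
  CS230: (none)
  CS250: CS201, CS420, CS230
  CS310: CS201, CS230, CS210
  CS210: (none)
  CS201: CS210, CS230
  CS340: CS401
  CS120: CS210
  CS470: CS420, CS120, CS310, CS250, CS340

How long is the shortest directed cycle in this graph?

4

For each vertex v, BFS finds the shortest path from v back to v.
The shortest such closed walk is CS401 → CS101 → CS470 → CS420 → CS401, length 4.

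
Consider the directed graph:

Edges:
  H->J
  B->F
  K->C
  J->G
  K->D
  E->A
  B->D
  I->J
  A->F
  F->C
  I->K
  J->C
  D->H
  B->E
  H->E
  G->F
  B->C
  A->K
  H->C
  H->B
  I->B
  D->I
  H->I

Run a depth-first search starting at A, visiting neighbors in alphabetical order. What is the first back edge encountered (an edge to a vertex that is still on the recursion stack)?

DFS from A (visiting neighbors in alphabetical order); mark gray on enter, black on exit:
A gray
  F gray
    C gray
    C black
  F black
  K gray
    K→C: C black — skip
    D gray
      H gray
        B gray
          B→C: C black — skip
          B→D: D is gray → back edge
First back edge: B → D.

B→D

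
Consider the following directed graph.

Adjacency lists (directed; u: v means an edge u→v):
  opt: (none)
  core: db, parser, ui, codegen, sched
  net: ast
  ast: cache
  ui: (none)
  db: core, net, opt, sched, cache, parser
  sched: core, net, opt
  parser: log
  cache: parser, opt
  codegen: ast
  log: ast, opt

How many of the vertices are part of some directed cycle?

7

A vertex is on a directed cycle iff it belongs to a strongly connected component of size ≥ 2 (or has a self-loop).
The vertices on cycles are {db, ast, log, core, cache, sched, parser} — 7 in total.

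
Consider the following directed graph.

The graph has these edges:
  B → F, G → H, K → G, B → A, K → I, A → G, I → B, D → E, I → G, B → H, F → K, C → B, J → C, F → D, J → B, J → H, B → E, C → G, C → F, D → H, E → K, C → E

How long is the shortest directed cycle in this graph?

For each vertex v, BFS finds the shortest path from v back to v.
The shortest such closed walk is B → F → K → I → B, length 4.

4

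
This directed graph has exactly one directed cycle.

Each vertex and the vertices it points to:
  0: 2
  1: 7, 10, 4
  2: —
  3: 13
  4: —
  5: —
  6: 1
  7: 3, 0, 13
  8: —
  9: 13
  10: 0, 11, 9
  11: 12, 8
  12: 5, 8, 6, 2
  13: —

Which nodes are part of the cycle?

1, 6, 10, 11, 12

DFS with gray/black marking from 12:
12 gray
  5 gray
  5 black
  8 gray
  8 black
  6 gray
    1 gray
      7 gray
        3 gray
          13 gray
          13 black
        3 black
        0 gray
          2 gray
          2 black
        0 black
        7→13: 13 black — skip
      7 black
      10 gray
        10→0: 0 black — skip
        11 gray
          11→12: 12 is gray → back edge
Back edge closes the cycle 12 → 6 → 1 → 10 → 11 → 12; its vertices are {1, 6, 10, 11, 12}.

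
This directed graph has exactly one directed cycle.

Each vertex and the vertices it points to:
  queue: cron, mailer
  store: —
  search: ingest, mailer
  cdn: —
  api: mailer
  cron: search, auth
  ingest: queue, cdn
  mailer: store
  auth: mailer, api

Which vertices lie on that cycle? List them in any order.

DFS with gray/black marking from cron:
cron gray
  search gray
    ingest gray
      queue gray
        queue→cron: cron is gray → back edge
Back edge closes the cycle cron → search → ingest → queue → cron; its vertices are {cron, queue, ingest, search}.

cron, queue, ingest, search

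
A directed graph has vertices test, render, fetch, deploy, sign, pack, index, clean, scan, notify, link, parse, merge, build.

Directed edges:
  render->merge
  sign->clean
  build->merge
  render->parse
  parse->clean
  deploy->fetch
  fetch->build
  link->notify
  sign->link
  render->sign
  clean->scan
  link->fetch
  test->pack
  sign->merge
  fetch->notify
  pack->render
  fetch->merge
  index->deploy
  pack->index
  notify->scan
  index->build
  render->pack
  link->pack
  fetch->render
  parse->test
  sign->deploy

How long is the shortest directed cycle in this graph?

2

For each vertex v, BFS finds the shortest path from v back to v.
The shortest such closed walk is pack → render → pack, length 2.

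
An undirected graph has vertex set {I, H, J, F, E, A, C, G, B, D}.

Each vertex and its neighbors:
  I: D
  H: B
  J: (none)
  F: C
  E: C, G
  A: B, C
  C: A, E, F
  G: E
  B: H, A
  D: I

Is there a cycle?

No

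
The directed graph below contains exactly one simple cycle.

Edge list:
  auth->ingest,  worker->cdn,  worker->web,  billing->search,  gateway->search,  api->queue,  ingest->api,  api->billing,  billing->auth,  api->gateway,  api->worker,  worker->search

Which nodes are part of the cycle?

api, auth, ingest, billing

DFS with gray/black marking from api:
api gray
  queue gray
  queue black
  gateway gray
    search gray
    search black
  gateway black
  billing gray
    billing→search: search black — skip
    auth gray
      ingest gray
        ingest→api: api is gray → back edge
Back edge closes the cycle api → billing → auth → ingest → api; its vertices are {api, auth, ingest, billing}.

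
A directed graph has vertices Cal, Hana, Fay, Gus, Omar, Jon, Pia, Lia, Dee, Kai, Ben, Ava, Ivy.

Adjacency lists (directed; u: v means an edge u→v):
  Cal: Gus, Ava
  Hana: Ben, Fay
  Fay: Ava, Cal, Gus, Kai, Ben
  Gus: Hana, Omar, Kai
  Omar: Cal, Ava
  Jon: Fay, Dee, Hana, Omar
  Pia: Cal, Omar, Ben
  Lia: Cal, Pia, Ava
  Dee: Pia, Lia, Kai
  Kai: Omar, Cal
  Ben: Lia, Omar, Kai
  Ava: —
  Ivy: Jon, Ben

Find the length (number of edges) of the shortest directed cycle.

For each vertex v, BFS finds the shortest path from v back to v.
The shortest such closed walk is Hana → Fay → Gus → Hana, length 3.

3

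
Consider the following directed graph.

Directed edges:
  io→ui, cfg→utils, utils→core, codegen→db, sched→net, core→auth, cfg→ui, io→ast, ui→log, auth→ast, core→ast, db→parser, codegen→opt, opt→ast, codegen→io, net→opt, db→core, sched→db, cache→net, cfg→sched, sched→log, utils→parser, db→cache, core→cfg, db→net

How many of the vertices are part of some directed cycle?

A vertex is on a directed cycle iff it belongs to a strongly connected component of size ≥ 2 (or has a self-loop).
The vertices on cycles are {db, cfg, core, sched, utils} — 5 in total.

5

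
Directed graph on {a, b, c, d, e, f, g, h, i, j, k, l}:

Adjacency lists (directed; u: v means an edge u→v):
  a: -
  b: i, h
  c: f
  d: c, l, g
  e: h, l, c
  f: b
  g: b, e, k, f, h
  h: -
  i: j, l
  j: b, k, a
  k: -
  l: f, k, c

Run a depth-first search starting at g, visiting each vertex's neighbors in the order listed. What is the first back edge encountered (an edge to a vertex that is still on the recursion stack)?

j->b

DFS from g (visiting each vertex's neighbors in the order listed); mark gray on enter, black on exit:
g gray
  b gray
    i gray
      j gray
        j→b: b is gray → back edge
First back edge: j → b.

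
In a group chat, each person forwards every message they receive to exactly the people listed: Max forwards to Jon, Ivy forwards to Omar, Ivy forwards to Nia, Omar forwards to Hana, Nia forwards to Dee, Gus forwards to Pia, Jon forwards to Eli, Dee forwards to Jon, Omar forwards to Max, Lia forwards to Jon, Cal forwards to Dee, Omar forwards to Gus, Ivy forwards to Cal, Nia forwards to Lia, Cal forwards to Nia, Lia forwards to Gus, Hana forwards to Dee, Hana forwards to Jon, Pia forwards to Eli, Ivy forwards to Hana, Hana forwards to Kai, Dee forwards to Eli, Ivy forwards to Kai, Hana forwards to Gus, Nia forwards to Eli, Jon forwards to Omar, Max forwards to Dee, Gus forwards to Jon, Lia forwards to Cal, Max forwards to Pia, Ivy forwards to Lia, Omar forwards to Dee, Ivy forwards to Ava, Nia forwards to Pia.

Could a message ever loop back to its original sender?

Yes

DFS with white/gray/black marking, starting from Cal:
Cal gray
  Dee gray
    Jon gray
      Omar gray
        Hana gray
          Kai gray
          Kai black
          Hana→Dee: Dee is gray → back edge
Back edge found, so a cycle exists: Dee → Jon → Omar → Hana → Dee.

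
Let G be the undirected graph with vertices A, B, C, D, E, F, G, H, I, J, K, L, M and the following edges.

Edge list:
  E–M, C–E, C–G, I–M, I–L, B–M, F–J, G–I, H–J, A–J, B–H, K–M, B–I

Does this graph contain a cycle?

Yes

DFS, tracking each vertex's parent; an edge to a visited non-parent vertex closes a cycle.
Start from G:
visit G (parent –)
  visit C (parent G)
    visit E (parent C)
      E–C: parent, skip
      visit M (parent E)
        M–E: parent, skip
        visit K (parent M)
          K–M: parent, skip
        visit I (parent M)
          visit L (parent I)
            L–I: parent, skip
          I–M: parent, skip
          I–G: G visited and ≠ parent → cycle
Cycle: G – C – E – M – I – G.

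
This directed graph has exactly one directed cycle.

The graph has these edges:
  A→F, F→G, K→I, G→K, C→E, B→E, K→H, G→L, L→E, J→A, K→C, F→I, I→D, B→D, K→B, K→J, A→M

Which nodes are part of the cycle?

A, F, G, J, K

DFS with gray/black marking from A:
A gray
  M gray
  M black
  F gray
    G gray
      K gray
        H gray
        H black
        C gray
          E gray
          E black
        C black
        J gray
          J→A: A is gray → back edge
Back edge closes the cycle A → F → G → K → J → A; its vertices are {A, F, G, J, K}.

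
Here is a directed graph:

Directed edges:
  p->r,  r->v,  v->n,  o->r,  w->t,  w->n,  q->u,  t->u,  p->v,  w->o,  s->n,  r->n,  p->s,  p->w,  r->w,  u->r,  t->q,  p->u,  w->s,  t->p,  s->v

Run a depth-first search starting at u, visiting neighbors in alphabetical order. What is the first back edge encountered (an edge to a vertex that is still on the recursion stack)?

DFS from u (visiting neighbors in alphabetical order); mark gray on enter, black on exit:
u gray
  r gray
    n gray
    n black
    v gray
      v→n: n black — skip
    v black
    w gray
      w→n: n black — skip
      o gray
        o→r: r is gray → back edge
First back edge: o → r.

o->r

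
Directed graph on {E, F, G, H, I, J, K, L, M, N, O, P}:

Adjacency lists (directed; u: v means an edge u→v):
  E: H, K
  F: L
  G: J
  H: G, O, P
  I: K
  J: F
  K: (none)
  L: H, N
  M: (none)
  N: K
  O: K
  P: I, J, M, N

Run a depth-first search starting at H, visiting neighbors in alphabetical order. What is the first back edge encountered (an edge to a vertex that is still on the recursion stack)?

L→H

DFS from H (visiting neighbors in alphabetical order); mark gray on enter, black on exit:
H gray
  G gray
    J gray
      F gray
        L gray
          L→H: H is gray → back edge
First back edge: L → H.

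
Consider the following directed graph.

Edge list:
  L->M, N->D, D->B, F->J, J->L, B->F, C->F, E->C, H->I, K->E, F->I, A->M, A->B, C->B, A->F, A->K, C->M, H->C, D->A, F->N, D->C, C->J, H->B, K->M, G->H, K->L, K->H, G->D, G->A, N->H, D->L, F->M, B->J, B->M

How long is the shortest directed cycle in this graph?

4

For each vertex v, BFS finds the shortest path from v back to v.
The shortest such closed walk is A → F → N → D → A, length 4.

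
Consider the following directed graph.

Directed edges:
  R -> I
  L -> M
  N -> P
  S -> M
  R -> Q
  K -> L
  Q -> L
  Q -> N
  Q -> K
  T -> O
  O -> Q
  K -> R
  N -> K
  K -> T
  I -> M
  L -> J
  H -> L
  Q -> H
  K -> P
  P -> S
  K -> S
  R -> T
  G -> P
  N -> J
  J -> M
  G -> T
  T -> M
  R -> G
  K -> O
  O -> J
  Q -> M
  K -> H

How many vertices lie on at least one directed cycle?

A vertex is on a directed cycle iff it belongs to a strongly connected component of size ≥ 2 (or has a self-loop).
The vertices on cycles are {G, K, N, O, Q, R, T} — 7 in total.

7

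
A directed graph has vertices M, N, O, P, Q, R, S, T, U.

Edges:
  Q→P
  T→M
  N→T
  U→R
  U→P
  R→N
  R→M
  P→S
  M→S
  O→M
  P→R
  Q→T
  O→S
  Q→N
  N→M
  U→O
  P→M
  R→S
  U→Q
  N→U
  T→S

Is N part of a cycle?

Yes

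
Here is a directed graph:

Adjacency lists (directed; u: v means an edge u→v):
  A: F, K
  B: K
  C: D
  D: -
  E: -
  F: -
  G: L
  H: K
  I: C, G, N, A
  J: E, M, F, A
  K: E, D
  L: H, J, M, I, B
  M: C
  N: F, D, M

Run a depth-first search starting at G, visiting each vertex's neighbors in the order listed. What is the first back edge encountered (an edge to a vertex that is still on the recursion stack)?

I->G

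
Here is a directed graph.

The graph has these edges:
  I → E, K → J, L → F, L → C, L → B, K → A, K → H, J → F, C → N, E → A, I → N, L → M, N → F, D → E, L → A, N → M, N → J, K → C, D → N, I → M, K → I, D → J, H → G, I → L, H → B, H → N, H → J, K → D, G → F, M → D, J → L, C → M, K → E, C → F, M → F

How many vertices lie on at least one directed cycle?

A vertex is on a directed cycle iff it belongs to a strongly connected component of size ≥ 2 (or has a self-loop).
The vertices on cycles are {C, D, J, L, M, N} — 6 in total.

6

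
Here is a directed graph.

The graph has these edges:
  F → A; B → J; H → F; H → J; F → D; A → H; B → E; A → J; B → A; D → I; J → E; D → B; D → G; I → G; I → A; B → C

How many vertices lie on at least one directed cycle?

A vertex is on a directed cycle iff it belongs to a strongly connected component of size ≥ 2 (or has a self-loop).
The vertices on cycles are {A, B, D, F, H, I} — 6 in total.

6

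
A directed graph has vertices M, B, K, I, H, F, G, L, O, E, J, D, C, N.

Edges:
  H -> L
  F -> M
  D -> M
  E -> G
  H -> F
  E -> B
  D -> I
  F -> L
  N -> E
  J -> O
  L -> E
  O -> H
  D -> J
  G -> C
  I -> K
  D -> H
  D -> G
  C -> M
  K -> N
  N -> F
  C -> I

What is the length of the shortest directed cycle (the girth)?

6

For each vertex v, BFS finds the shortest path from v back to v.
The shortest such closed walk is I → K → N → E → G → C → I, length 6.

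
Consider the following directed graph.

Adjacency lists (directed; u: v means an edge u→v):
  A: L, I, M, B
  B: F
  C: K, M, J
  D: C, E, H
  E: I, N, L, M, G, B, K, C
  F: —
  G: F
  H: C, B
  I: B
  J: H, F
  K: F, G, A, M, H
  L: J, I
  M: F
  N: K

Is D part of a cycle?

No

D lies on a cycle iff there is a path from D back to itself.
Exploring from D, it never reaches itself; equivalently, its strongly connected component is a singleton.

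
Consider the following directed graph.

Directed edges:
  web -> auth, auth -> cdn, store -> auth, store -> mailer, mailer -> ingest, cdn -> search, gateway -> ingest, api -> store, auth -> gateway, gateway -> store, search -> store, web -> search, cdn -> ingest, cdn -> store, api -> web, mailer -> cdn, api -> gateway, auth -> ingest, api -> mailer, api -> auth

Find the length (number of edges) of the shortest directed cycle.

For each vertex v, BFS finds the shortest path from v back to v.
The shortest such closed walk is store → mailer → cdn → store, length 3.

3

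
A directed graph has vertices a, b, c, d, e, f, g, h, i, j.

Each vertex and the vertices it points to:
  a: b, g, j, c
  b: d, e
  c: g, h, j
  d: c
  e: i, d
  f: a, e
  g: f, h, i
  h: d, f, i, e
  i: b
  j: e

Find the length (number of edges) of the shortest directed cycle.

3

For each vertex v, BFS finds the shortest path from v back to v.
The shortest such closed walk is a → g → f → a, length 3.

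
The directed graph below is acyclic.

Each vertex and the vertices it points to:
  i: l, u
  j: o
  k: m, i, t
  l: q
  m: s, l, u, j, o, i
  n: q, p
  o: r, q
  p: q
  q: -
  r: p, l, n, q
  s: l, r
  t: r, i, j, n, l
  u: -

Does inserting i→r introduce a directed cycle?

No

Adding i→r creates a cycle iff r can already reach i.
Explore from r: no path reaches i. The graph stays acyclic.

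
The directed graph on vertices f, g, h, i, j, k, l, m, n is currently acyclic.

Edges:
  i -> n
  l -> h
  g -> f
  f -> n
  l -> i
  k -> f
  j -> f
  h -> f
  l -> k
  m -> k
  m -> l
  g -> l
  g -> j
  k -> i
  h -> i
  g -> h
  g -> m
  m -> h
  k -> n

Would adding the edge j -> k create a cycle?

No

Adding j→k creates a cycle iff k can already reach j.
Explore from k: no path reaches j. The graph stays acyclic.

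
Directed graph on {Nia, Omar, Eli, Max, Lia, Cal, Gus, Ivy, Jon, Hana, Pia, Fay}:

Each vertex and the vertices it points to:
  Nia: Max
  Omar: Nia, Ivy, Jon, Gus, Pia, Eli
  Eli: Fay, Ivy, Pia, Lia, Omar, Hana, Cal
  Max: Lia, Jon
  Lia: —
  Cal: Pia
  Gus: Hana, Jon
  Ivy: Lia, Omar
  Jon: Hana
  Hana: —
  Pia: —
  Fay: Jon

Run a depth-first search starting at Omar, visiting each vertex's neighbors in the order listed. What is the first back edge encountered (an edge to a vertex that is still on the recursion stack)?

DFS from Omar (visiting each vertex's neighbors in the order listed); mark gray on enter, black on exit:
Omar gray
  Nia gray
    Max gray
      Lia gray
      Lia black
      Jon gray
        Hana gray
        Hana black
      Jon black
    Max black
  Nia black
  Ivy gray
    Ivy→Lia: Lia black — skip
    Ivy→Omar: Omar is gray → back edge
First back edge: Ivy → Omar.

Ivy→Omar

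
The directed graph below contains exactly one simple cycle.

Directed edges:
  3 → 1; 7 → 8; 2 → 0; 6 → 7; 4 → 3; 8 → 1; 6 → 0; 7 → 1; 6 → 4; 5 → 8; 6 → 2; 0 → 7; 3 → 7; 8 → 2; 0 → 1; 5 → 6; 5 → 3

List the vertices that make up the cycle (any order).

DFS with gray/black marking from 8:
8 gray
  2 gray
    0 gray
      1 gray
      1 black
      7 gray
        7→8: 8 is gray → back edge
Back edge closes the cycle 8 → 2 → 0 → 7 → 8; its vertices are {0, 2, 7, 8}.

0, 2, 7, 8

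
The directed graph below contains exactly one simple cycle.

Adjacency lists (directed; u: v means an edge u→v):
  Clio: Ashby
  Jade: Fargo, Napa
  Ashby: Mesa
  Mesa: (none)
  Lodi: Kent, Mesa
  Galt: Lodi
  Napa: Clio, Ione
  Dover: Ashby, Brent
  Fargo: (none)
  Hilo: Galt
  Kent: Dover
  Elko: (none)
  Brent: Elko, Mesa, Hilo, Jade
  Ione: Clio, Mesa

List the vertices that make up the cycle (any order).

DFS with gray/black marking from Kent:
Kent gray
  Dover gray
    Ashby gray
      Mesa gray
      Mesa black
    Ashby black
    Brent gray
      Elko gray
      Elko black
      Brent→Mesa: Mesa black — skip
      Hilo gray
        Galt gray
          Lodi gray
            Lodi→Kent: Kent is gray → back edge
Back edge closes the cycle Kent → Dover → Brent → Hilo → Galt → Lodi → Kent; its vertices are {Galt, Hilo, Kent, Lodi, Brent, Dover}.

Galt, Hilo, Kent, Lodi, Brent, Dover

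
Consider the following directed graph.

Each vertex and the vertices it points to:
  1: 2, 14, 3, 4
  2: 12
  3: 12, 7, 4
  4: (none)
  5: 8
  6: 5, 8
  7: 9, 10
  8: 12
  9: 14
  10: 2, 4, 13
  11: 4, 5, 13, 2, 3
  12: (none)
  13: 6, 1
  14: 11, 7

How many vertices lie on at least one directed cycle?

A vertex is on a directed cycle iff it belongs to a strongly connected component of size ≥ 2 (or has a self-loop).
The vertices on cycles are {1, 3, 7, 9, 10, 11, 13, 14} — 8 in total.

8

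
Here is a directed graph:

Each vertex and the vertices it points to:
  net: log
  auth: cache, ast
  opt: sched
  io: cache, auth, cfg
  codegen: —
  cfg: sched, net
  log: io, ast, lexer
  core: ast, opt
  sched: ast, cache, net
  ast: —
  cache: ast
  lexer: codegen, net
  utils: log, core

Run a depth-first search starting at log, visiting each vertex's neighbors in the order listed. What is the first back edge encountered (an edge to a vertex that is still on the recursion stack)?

net→log

DFS from log (visiting each vertex's neighbors in the order listed); mark gray on enter, black on exit:
log gray
  io gray
    cache gray
      ast gray
      ast black
    cache black
    auth gray
      auth→cache: cache black — skip
      auth→ast: ast black — skip
    auth black
    cfg gray
      sched gray
        sched→ast: ast black — skip
        sched→cache: cache black — skip
        net gray
          net→log: log is gray → back edge
First back edge: net → log.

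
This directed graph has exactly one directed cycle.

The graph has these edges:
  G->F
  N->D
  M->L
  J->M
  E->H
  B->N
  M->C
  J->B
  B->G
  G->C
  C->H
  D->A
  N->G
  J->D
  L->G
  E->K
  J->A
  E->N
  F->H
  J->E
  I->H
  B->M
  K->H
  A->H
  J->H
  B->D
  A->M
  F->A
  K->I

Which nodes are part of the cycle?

DFS with gray/black marking from M:
M gray
  C gray
    H gray
    H black
  C black
  L gray
    G gray
      G→C: C black — skip
      F gray
        F→H: H black — skip
        A gray
          A→M: M is gray → back edge
Back edge closes the cycle M → L → G → F → A → M; its vertices are {A, F, G, L, M}.

A, F, G, L, M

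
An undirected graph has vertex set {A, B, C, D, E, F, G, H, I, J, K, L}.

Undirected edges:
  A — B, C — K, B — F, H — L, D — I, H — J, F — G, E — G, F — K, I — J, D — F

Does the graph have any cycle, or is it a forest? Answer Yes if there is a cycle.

No

DFS, tracking each vertex's parent; an edge to a visited non-parent vertex closes a cycle.
Start from I:
visit I (parent –)
  visit J (parent I)
    J–I: parent, skip
    visit H (parent J)
      H–J: parent, skip
      visit L (parent H)
        L–H: parent, skip
  visit D (parent I)
    visit F (parent D)
      visit B (parent F)
        B–F: parent, skip
        visit A (parent B)
          A–B: parent, skip
      visit K (parent F)
        K–F: parent, skip
        visit C (parent K)
          C–K: parent, skip
      F–D: parent, skip
      visit G (parent F)
        visit E (parent G)
          E–G: parent, skip
        G–F: parent, skip
    D–I: parent, skip
No non-parent visited neighbor found — the graph is a forest.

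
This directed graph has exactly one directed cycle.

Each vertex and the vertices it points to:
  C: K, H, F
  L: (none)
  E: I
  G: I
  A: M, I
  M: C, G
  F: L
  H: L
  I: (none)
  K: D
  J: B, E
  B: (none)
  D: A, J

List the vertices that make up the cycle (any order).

DFS with gray/black marking from C:
C gray
  K gray
    D gray
      A gray
        M gray
          M→C: C is gray → back edge
Back edge closes the cycle C → K → D → A → M → C; its vertices are {A, C, D, K, M}.

A, C, D, K, M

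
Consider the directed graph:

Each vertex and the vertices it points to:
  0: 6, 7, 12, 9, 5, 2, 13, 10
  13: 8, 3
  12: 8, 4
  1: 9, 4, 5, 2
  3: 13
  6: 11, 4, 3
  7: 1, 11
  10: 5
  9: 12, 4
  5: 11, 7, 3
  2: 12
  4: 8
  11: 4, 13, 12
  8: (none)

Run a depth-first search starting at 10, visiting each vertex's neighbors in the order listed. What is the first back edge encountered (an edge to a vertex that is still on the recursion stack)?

3→13

DFS from 10 (visiting each vertex's neighbors in the order listed); mark gray on enter, black on exit:
10 gray
  5 gray
    11 gray
      4 gray
        8 gray
        8 black
      4 black
      13 gray
        13→8: 8 black — skip
        3 gray
          3→13: 13 is gray → back edge
First back edge: 3 → 13.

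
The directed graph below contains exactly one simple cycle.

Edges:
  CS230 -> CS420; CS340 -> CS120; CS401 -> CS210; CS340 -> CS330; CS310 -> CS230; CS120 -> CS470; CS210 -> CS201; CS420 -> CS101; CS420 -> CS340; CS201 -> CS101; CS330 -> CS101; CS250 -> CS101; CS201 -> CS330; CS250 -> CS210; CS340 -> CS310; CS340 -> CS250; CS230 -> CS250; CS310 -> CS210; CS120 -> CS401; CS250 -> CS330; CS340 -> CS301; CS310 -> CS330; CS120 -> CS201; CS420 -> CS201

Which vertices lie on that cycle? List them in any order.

CS230, CS310, CS340, CS420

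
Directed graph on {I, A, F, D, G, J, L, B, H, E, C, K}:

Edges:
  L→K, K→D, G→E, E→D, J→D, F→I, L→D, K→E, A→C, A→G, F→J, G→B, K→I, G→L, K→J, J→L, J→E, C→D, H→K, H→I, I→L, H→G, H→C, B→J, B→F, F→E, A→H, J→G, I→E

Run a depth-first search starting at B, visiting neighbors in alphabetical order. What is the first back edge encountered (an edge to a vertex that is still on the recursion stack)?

K->I

DFS from B (visiting neighbors in alphabetical order); mark gray on enter, black on exit:
B gray
  F gray
    E gray
      D gray
      D black
    E black
    I gray
      I→E: E black — skip
      L gray
        L→D: D black — skip
        K gray
          K→D: D black — skip
          K→E: E black — skip
          K→I: I is gray → back edge
First back edge: K → I.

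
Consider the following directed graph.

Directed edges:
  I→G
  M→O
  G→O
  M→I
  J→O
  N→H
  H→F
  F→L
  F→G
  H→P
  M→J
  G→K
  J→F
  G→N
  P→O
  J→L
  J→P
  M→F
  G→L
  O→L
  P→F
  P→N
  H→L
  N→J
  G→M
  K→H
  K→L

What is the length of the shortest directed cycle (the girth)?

3

For each vertex v, BFS finds the shortest path from v back to v.
The shortest such closed walk is G → M → F → G, length 3.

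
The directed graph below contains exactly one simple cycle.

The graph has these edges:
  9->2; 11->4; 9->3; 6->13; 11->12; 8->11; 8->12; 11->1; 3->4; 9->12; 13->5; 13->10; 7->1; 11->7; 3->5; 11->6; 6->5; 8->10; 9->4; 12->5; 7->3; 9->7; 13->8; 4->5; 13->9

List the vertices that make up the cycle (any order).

DFS with gray/black marking from 13:
13 gray
  10 gray
  10 black
  5 gray
  5 black
  9 gray
    12 gray
      12→5: 5 black — skip
    12 black
    4 gray
      4→5: 5 black — skip
    4 black
    2 gray
    2 black
    3 gray
      3→5: 5 black — skip
      3→4: 4 black — skip
    3 black
    7 gray
      7→3: 3 black — skip
      1 gray
      1 black
    7 black
  9 black
  8 gray
    8→10: 10 black — skip
    11 gray
      11→12: 12 black — skip
      6 gray
        6→5: 5 black — skip
        6→13: 13 is gray → back edge
Back edge closes the cycle 13 → 8 → 11 → 6 → 13; its vertices are {6, 8, 11, 13}.

6, 8, 11, 13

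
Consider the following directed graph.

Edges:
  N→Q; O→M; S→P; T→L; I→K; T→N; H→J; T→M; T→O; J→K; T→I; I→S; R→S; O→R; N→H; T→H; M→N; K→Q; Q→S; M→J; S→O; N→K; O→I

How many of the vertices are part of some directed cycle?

10

A vertex is on a directed cycle iff it belongs to a strongly connected component of size ≥ 2 (or has a self-loop).
The vertices on cycles are {H, I, J, K, M, N, O, Q, R, S} — 10 in total.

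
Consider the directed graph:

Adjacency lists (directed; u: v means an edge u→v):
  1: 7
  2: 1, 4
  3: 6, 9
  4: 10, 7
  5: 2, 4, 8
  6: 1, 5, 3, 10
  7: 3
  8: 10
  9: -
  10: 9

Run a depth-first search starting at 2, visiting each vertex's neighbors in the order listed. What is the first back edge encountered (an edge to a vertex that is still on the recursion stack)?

6→1

DFS from 2 (visiting each vertex's neighbors in the order listed); mark gray on enter, black on exit:
2 gray
  1 gray
    7 gray
      3 gray
        6 gray
          6→1: 1 is gray → back edge
First back edge: 6 → 1.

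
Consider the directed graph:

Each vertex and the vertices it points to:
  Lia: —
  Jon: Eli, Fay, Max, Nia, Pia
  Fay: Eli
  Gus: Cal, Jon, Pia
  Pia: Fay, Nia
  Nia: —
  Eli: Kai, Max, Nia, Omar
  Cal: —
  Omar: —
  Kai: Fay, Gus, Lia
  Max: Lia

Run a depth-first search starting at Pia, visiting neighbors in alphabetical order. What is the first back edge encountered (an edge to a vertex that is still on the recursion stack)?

Kai→Fay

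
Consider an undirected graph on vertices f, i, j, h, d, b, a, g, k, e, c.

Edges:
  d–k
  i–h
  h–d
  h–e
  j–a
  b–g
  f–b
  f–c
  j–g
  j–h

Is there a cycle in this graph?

DFS, tracking each vertex's parent; an edge to a visited non-parent vertex closes a cycle.
Start from h:
visit h (parent –)
  visit d (parent h)
    d–h: parent, skip
    visit k (parent d)
      k–d: parent, skip
  visit e (parent h)
    e–h: parent, skip
  visit j (parent h)
    visit g (parent j)
      visit b (parent g)
        b–g: parent, skip
        visit f (parent b)
          f–b: parent, skip
          visit c (parent f)
            c–f: parent, skip
      g–j: parent, skip
    visit a (parent j)
      a–j: parent, skip
    j–h: parent, skip
  visit i (parent h)
    i–h: parent, skip
No non-parent visited neighbor found — the graph is a forest.

No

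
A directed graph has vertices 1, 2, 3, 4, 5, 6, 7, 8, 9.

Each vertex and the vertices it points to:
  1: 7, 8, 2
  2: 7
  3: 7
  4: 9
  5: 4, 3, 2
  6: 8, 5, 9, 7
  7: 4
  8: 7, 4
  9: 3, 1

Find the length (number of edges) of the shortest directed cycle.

4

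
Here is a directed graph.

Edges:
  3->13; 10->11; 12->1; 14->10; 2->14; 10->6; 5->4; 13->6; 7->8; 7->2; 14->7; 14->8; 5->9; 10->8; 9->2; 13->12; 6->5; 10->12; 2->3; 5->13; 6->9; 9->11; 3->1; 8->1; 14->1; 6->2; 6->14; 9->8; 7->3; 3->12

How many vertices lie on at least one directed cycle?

9

A vertex is on a directed cycle iff it belongs to a strongly connected component of size ≥ 2 (or has a self-loop).
The vertices on cycles are {2, 3, 5, 6, 7, 9, 10, 13, 14} — 9 in total.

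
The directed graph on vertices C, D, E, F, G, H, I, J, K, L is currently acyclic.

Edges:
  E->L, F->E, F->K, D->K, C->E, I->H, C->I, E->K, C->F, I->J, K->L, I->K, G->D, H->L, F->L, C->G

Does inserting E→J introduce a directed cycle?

Adding E→J creates a cycle iff J can already reach E.
Explore from J: no path reaches E. The graph stays acyclic.

No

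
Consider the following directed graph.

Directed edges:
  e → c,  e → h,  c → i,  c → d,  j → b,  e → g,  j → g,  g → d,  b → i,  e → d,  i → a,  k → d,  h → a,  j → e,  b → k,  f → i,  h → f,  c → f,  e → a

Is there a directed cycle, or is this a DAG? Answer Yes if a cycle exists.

No

DFS with white/gray/black marking, starting from b:
b gray
  k gray
    d gray
    d black
  k black
  i gray
    a gray
    a black
  i black
b black
c gray
  c→d: d black — skip
  f gray
    f→i: i black — skip
  f black
  c→i: i black — skip
c black
e gray
  g gray
    g→d: d black — skip
  g black
  e→a: a black — skip
  e→d: d black — skip
  e→c: c black — skip
  h gray
    h→f: f black — skip
    h→a: a black — skip
  h black
e black
j gray
  j→g: g black — skip
  j→e: e black — skip
  j→b: b black — skip
j black
Every edge goes to a white or black vertex — no back edge, so the graph is acyclic.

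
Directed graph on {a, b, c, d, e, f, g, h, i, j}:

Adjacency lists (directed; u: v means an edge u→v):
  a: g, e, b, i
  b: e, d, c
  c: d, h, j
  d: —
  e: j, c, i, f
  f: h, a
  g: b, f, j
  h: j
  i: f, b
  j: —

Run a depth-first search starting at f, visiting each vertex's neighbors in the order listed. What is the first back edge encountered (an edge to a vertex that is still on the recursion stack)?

i->f

DFS from f (visiting each vertex's neighbors in the order listed); mark gray on enter, black on exit:
f gray
  h gray
    j gray
    j black
  h black
  a gray
    g gray
      b gray
        e gray
          e→j: j black — skip
          c gray
            d gray
            d black
            c→h: h black — skip
            c→j: j black — skip
          c black
          i gray
            i→f: f is gray → back edge
First back edge: i → f.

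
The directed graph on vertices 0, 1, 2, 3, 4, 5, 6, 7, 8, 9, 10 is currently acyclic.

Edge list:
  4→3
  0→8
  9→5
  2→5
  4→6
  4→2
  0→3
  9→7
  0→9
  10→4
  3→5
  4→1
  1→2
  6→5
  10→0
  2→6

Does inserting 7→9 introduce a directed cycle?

Adding 7→9 creates a cycle iff 9 can already reach 7.
Path from 9: 9 → 7.
So 9 → … → 7 → 9 is a cycle.

Yes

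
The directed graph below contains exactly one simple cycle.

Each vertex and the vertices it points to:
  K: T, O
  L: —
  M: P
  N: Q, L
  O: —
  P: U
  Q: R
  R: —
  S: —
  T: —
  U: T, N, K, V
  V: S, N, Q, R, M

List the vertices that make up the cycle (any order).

DFS with gray/black marking from U:
U gray
  T gray
  T black
  N gray
    Q gray
      R gray
      R black
    Q black
    L gray
    L black
  N black
  K gray
    K→T: T black — skip
    O gray
    O black
  K black
  V gray
    S gray
    S black
    V→N: N black — skip
    V→Q: Q black — skip
    V→R: R black — skip
    M gray
      P gray
        P→U: U is gray → back edge
Back edge closes the cycle U → V → M → P → U; its vertices are {M, P, U, V}.

M, P, U, V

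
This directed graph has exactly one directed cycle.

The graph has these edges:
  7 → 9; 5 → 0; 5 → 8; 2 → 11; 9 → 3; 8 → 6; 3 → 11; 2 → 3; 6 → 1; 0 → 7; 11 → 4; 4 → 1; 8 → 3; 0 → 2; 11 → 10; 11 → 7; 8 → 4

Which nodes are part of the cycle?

3, 7, 9, 11

DFS with gray/black marking from 11:
11 gray
  10 gray
  10 black
  4 gray
    1 gray
    1 black
  4 black
  7 gray
    9 gray
      3 gray
        3→11: 11 is gray → back edge
Back edge closes the cycle 11 → 7 → 9 → 3 → 11; its vertices are {3, 7, 9, 11}.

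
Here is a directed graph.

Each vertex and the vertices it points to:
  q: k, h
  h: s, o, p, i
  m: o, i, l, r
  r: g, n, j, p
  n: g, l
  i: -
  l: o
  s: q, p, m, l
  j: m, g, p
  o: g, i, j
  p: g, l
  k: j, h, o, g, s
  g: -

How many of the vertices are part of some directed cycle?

11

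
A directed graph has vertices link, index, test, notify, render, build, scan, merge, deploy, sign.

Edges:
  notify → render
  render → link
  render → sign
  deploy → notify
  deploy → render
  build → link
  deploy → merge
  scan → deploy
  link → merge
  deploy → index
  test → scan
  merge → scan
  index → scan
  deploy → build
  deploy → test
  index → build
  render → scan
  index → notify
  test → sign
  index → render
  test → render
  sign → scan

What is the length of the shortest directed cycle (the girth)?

3

For each vertex v, BFS finds the shortest path from v back to v.
The shortest such closed walk is deploy → merge → scan → deploy, length 3.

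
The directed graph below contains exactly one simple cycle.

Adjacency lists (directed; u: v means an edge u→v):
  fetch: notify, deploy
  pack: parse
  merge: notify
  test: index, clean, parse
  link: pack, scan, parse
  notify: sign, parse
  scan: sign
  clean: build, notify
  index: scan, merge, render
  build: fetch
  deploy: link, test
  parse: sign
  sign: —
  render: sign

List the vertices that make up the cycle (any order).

test, build, clean, fetch, deploy

DFS with gray/black marking from fetch:
fetch gray
  notify gray
    sign gray
    sign black
    parse gray
      parse→sign: sign black — skip
    parse black
  notify black
  deploy gray
    link gray
      pack gray
        pack→parse: parse black — skip
      pack black
      scan gray
        scan→sign: sign black — skip
      scan black
      link→parse: parse black — skip
    link black
    test gray
      index gray
        index→scan: scan black — skip
        merge gray
          merge→notify: notify black — skip
        merge black
        render gray
          render→sign: sign black — skip
        render black
      index black
      clean gray
        build gray
          build→fetch: fetch is gray → back edge
Back edge closes the cycle fetch → deploy → test → clean → build → fetch; its vertices are {test, build, clean, fetch, deploy}.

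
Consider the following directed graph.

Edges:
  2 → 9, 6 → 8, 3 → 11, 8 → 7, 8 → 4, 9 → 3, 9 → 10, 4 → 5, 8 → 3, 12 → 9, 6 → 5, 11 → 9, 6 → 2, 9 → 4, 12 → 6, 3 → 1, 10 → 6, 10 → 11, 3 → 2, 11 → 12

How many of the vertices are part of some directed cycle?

8

A vertex is on a directed cycle iff it belongs to a strongly connected component of size ≥ 2 (or has a self-loop).
The vertices on cycles are {2, 3, 6, 8, 9, 10, 11, 12} — 8 in total.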